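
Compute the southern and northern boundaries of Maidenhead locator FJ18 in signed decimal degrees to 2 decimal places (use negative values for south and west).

Field F=5, J=9: +5·20° lon, +9·10° lat → SW at lon -80°, lat 0°.
Square 1, 8: +1·2° lon, +8·1° lat → SW at lon -78°, lat 8°.
Cell spans 2° lon × 1° lat.
south 8.00, north 9.00.

8.00, 9.00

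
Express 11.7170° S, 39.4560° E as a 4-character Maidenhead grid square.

KH98

Shift to the Maidenhead origin (180°W, 90°S): lon 219.46, lat 78.28.
Field: lon ⌊219.46/20⌋ = 10 → K; lat ⌊78.28/10⌋ = 7 → H.
Square: lon ⌊19.46/2⌋ = 9; lat ⌊8.28/1⌋ = 8.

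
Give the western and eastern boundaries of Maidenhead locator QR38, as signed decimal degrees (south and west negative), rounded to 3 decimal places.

146.000, 148.000

Field Q=16, R=17: +16·20° lon, +17·10° lat → SW at lon 140°, lat 80°.
Square 3, 8: +3·2° lon, +8·1° lat → SW at lon 146°, lat 88°.
Cell spans 2° lon × 1° lat.
west 146.000, east 148.000.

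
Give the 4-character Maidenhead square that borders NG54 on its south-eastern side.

Longitude square 5; +1 → 6.
Latitude square 4; −1 → 3.

NG63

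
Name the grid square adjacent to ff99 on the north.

FG90

Latitude square 9; +1 → 10, wraps to 0, carry into field.
Latitude field F = 5; +1 → 6 = G.
The longitude characters are unchanged.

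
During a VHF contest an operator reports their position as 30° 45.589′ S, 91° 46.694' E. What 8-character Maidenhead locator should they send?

NF59vf37

Shift to the Maidenhead origin (180°W, 90°S): lon 271.77823, lat 59.24018.
Field (20°×10°, letters A–R): lon ⌊271.77823/20⌋ = 13 → N; lat ⌊59.24018/10⌋ = 5 → F.
Square (2°×1°, digits 0–9): lon ⌊11.77823/2⌋ = 5; lat ⌊9.24018/1⌋ = 9.
Subsquare (5′×2.5′, letters a–x): lon ⌊1.77823/0.0833333⌋ = 21 → v; lat ⌊0.24018/0.0416667⌋ = 5 → f.
Extended square (30″×15″, digits 0–9): lon ⌊0.02823/0.00833333⌋ = 3; lat ⌊0.03185/0.00416667⌋ = 7.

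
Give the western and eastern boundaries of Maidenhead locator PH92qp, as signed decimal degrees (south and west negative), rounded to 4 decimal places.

Field P=15, H=7: +15·20° lon, +7·10° lat → SW at lon 120°, lat -20°.
Square 9, 2: +9·2° lon, +2·1° lat → SW at lon 138°, lat -18°.
Subsquare q=16, p=15: +16·0.0833333° lon, +15·0.0416667° lat → SW at lon 139.333°, lat -17.375°.
Cell spans 0.0833333° lon × 0.0416667° lat.
west 139.3333, east 139.4167.

139.3333, 139.4167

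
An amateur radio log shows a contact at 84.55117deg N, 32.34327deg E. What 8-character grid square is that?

KR64en12

Shift to the Maidenhead origin (180°W, 90°S): lon 212.34327, lat 174.55117.
Field: 212.34327/20 → 10 → K, 174.55117/10 → 17 → R; chars KR.
Square: 12.34327/2 → 6, 4.55117/1 → 4; chars 64.
Subsquare: 0.34327/0.0833333 → 4 → e, 0.55117/0.0416667 → 13 → n; chars en.
Extended square: 0.00994/0.00833333 → 1, 0.00950/0.00416667 → 2; chars 12.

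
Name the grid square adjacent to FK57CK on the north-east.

FK57dl

Longitude subsquare c = 2; +1 → 3 = d.
Latitude subsquare k = 10; +1 → 11 = l.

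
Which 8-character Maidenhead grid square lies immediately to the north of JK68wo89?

JK68wp80

Latitude extended square 9; +1 → 10, wraps to 0, carry into subsquare.
Latitude subsquare o = 14; +1 → 15 = p.
The longitude characters are unchanged.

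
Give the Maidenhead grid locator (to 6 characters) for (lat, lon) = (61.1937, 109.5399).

OP41se

Offset from 180°W / 90°S: lon 289.5399°, lat 151.1937°.
Field (20°×10°, letters A–R): lon ⌊289.5399/20⌋ = 14 → O; lat ⌊151.1937/10⌋ = 15 → P.
Square (2°×1°, digits 0–9): lon ⌊9.5399/2⌋ = 4; lat ⌊1.1937/1⌋ = 1.
Subsquare (5′×2.5′, letters a–x): lon ⌊1.5399/0.0833333⌋ = 18 → s; lat ⌊0.1937/0.0416667⌋ = 4 → e.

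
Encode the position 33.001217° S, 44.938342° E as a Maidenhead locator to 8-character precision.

Shift to the Maidenhead origin (180°W, 90°S): lon 224.93834, lat 56.99878.
Field: lon ⌊224.93834/20⌋ = 11 → L; lat ⌊56.99878/10⌋ = 5 → F.
Square: lon ⌊4.93834/2⌋ = 2; lat ⌊6.99878/1⌋ = 6.
Subsquare: lon ⌊0.93834/0.0833333⌋ = 11 → l; lat ⌊0.99878/0.0416667⌋ = 23 → x.
Extended square: lon ⌊0.02168/0.00833333⌋ = 2; lat ⌊0.04045/0.00416667⌋ = 9.

LF26lx29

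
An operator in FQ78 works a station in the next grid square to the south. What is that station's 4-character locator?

FQ77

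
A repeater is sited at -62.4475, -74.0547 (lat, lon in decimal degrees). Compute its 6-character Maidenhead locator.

FC27xn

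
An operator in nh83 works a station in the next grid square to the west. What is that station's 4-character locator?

NH73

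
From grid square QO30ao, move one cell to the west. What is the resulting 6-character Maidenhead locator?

Longitude subsquare a = 0; −1 → -1, wraps to 23 = x, carry into square.
Longitude square 3; −1 → 2.
The latitude characters are unchanged.

QO20xo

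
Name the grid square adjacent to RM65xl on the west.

RM65wl

Longitude subsquare x = 23; −1 → 22 = w.
The latitude characters are unchanged.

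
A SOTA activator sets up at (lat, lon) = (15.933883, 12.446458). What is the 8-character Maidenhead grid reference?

JK65fw34

Offset from 180°W / 90°S: lon 192.44646°, lat 105.93388°.
Field: lon ⌊192.44646/20⌋ = 9 → J; lat ⌊105.93388/10⌋ = 10 → K.
Square: lon ⌊12.44646/2⌋ = 6; lat ⌊5.93388/1⌋ = 5.
Subsquare: lon ⌊0.44646/0.0833333⌋ = 5 → f; lat ⌊0.93388/0.0416667⌋ = 22 → w.
Extended square: lon ⌊0.02979/0.00833333⌋ = 3; lat ⌊0.01722/0.00416667⌋ = 4.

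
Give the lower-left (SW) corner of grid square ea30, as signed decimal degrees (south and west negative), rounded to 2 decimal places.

-90.00, -94.00

Field E=4, A=0: +4·20° lon, +0·10° lat → SW at lon -100°, lat -90°.
Square 3, 0: +3·2° lon, +0·1° lat → SW at lon -94°, lat -90°.
latitude -90.00, longitude -94.00.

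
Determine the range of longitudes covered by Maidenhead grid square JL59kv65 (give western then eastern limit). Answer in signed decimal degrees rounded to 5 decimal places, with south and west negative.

Field J=9, L=11: +9·20° lon, +11·10° lat → SW at lon 0°, lat 20°.
Square 5, 9: +5·2° lon, +9·1° lat → SW at lon 10°, lat 29°.
Subsquare k=10, v=21: +10·0.0833333° lon, +21·0.0416667° lat → SW at lon 10.8333°, lat 29.875°.
Extended square 6, 5: +6·0.00833333° lon, +5·0.00416667° lat → SW at lon 10.8833°, lat 29.8958°.
Cell spans 0.00833333° lon × 0.00416667° lat.
west 10.88333, east 10.89167.

10.88333, 10.89167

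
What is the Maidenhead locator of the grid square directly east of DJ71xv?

DJ81av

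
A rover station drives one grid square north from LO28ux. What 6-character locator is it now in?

LO29ua

Latitude subsquare x = 23; +1 → 24, wraps to 0 = a, carry into square.
Latitude square 8; +1 → 9.
The longitude characters are unchanged.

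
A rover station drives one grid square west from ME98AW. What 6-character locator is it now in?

Longitude subsquare a = 0; −1 → -1, wraps to 23 = x, carry into square.
Longitude square 9; −1 → 8.
The latitude characters are unchanged.

ME88xw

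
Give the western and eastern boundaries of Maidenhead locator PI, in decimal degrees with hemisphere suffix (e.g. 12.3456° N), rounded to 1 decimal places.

120.0° E, 140.0° E

Field P=15, I=8: +15·20° lon, +8·10° lat → SW at lon 120°, lat -10°.
Cell spans 20° lon × 10° lat.
west 120.0° E, east 140.0° E.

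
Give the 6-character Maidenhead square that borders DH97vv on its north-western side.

Longitude subsquare v = 21; −1 → 20 = u.
Latitude subsquare v = 21; +1 → 22 = w.

DH97uw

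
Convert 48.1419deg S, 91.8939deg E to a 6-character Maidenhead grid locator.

NE51wu

Offset from 180°W / 90°S: lon 271.8939°, lat 41.8581°.
Field (20°×10°, letters A–R): 271.8939/20 → 13 → N, 41.8581/10 → 4 → E; chars NE.
Square (2°×1°, digits 0–9): 11.8939/2 → 5, 1.8581/1 → 1; chars 51.
Subsquare (5′×2.5′, letters a–x): 1.8939/0.0833333 → 22 → w, 0.8581/0.0416667 → 20 → u; chars wu.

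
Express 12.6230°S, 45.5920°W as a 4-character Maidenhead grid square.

Shift to the Maidenhead origin (180°W, 90°S): lon 134.41, lat 77.38.
Field (20°×10°, letters A–R): 134.41/20 → 6 → G, 77.38/10 → 7 → H; chars GH.
Square (2°×1°, digits 0–9): 14.41/2 → 7, 7.38/1 → 7; chars 77.

GH77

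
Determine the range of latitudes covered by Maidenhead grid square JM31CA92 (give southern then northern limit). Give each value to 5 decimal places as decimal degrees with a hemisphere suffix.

31.00833° N, 31.01250° N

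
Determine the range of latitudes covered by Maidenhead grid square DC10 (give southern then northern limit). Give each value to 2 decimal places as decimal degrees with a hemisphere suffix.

70.00° S, 69.00° S

Field D=3, C=2: +3·20° lon, +2·10° lat → SW at lon -120°, lat -70°.
Square 1, 0: +1·2° lon, +0·1° lat → SW at lon -118°, lat -70°.
Cell spans 2° lon × 1° lat.
south 70.00° S, north 69.00° S.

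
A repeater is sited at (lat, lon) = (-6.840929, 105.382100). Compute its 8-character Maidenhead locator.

Add 180° to longitude and 90° to latitude: 285.38210, 83.15907.
Field: 285.38210/20 → 14 → O, 83.15907/10 → 8 → I; chars OI.
Square: 5.38210/2 → 2, 3.15907/1 → 3; chars 23.
Subsquare: 1.38210/0.0833333 → 16 → q, 0.15907/0.0416667 → 3 → d; chars qd.
Extended square: 0.04877/0.00833333 → 5, 0.03407/0.00416667 → 8; chars 58.

OI23qd58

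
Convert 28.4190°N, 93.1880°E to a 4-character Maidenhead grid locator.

Shift to the Maidenhead origin (180°W, 90°S): lon 273.19, lat 118.42.
Field (20°×10°, letters A–R): 273.19/20 → 13 → N, 118.42/10 → 11 → L; chars NL.
Square (2°×1°, digits 0–9): 13.19/2 → 6, 8.42/1 → 8; chars 68.

NL68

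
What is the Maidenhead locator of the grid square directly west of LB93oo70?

LB93oo60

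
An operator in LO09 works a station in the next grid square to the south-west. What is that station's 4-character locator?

KO98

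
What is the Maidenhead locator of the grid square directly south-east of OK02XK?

OK12aj

Longitude subsquare x = 23; +1 → 24, wraps to 0 = a, carry into square.
Longitude square 0; +1 → 1.
Latitude subsquare k = 10; −1 → 9 = j.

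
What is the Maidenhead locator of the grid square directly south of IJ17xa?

Latitude subsquare a = 0; −1 → -1, wraps to 23 = x, carry into square.
Latitude square 7; −1 → 6.
The longitude characters are unchanged.

IJ16xx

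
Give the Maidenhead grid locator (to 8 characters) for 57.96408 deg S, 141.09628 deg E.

QD02na18

Offset from 180°W / 90°S: lon 321.09628°, lat 32.03592°.
Field: 321.09628/20 → 16 → Q, 32.03592/10 → 3 → D; chars QD.
Square: 1.09628/2 → 0, 2.03592/1 → 2; chars 02.
Subsquare: 1.09628/0.0833333 → 13 → n, 0.03592/0.0416667 → 0 → a; chars na.
Extended square: 0.01295/0.00833333 → 1, 0.03592/0.00416667 → 8; chars 18.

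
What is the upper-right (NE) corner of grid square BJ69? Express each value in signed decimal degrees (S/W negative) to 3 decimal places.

10.000, -146.000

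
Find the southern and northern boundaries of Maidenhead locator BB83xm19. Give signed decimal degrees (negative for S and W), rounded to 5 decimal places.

-76.46250, -76.45833

Field B=1, B=1: +1·20° lon, +1·10° lat → SW at lon -160°, lat -80°.
Square 8, 3: +8·2° lon, +3·1° lat → SW at lon -144°, lat -77°.
Subsquare x=23, m=12: +23·0.0833333° lon, +12·0.0416667° lat → SW at lon -142.083°, lat -76.5°.
Extended square 1, 9: +1·0.00833333° lon, +9·0.00416667° lat → SW at lon -142.075°, lat -76.4625°.
Cell spans 0.00833333° lon × 0.00416667° lat.
south -76.46250, north -76.45833.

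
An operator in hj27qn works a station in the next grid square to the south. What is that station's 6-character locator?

HJ27qm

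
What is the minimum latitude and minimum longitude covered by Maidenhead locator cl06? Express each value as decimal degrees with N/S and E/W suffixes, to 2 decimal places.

26.00° N, 140.00° W

Field C=2, L=11: +2·20° lon, +11·10° lat → SW at lon -140°, lat 20°.
Square 0, 6: +0·2° lon, +6·1° lat → SW at lon -140°, lat 26°.
latitude 26.00° N, longitude 140.00° W.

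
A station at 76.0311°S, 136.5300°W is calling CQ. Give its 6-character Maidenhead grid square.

Shift to the Maidenhead origin (180°W, 90°S): lon 43.4700, lat 13.9689.
Field: 43.4700/20 → 2 → C, 13.9689/10 → 1 → B; chars CB.
Square: 3.4700/2 → 1, 3.9689/1 → 3; chars 13.
Subsquare: 1.4700/0.0833333 → 17 → r, 0.9689/0.0416667 → 23 → x; chars rx.

CB13rx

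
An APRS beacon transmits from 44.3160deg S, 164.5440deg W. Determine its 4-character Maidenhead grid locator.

AE75

Shift to the Maidenhead origin (180°W, 90°S): lon 15.46, lat 45.68.
Field: 15.46/20 → 0 → A, 45.68/10 → 4 → E; chars AE.
Square: 15.46/2 → 7, 5.68/1 → 5; chars 75.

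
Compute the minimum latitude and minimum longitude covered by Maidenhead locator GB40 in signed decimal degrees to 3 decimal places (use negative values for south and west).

-80.000, -52.000

Field G=6, B=1: +6·20° lon, +1·10° lat → SW at lon -60°, lat -80°.
Square 4, 0: +4·2° lon, +0·1° lat → SW at lon -52°, lat -80°.
latitude -80.000, longitude -52.000.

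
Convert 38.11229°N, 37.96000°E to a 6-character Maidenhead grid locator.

KM88xc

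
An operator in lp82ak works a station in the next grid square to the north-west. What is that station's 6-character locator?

Longitude subsquare a = 0; −1 → -1, wraps to 23 = x, carry into square.
Longitude square 8; −1 → 7.
Latitude subsquare k = 10; +1 → 11 = l.

LP72xl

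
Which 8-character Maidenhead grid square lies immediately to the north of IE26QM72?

Latitude extended square 2; +1 → 3.
The longitude characters are unchanged.

IE26qm73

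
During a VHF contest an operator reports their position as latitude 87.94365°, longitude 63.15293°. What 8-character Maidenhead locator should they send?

Offset from 180°W / 90°S: lon 243.15293°, lat 177.94365°.
Field: lon ⌊243.15293/20⌋ = 12 → M; lat ⌊177.94365/10⌋ = 17 → R.
Square: lon ⌊3.15293/2⌋ = 1; lat ⌊7.94365/1⌋ = 7.
Subsquare: lon ⌊1.15293/0.0833333⌋ = 13 → n; lat ⌊0.94365/0.0416667⌋ = 22 → w.
Extended square: lon ⌊0.06960/0.00833333⌋ = 8; lat ⌊0.02698/0.00416667⌋ = 6.

MR17nw86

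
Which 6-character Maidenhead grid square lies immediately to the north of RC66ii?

RC66ij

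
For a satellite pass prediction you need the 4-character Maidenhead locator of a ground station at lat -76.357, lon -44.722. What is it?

GB73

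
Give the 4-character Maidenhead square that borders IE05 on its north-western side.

HE96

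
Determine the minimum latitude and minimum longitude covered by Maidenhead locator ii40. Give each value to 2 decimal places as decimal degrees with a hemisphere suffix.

10.00° S, 12.00° W

Field I=8, I=8: +8·20° lon, +8·10° lat → SW at lon -20°, lat -10°.
Square 4, 0: +4·2° lon, +0·1° lat → SW at lon -12°, lat -10°.
latitude 10.00° S, longitude 12.00° W.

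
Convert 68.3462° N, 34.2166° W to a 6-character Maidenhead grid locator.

HP28vi

Add 180° to longitude and 90° to latitude: 145.7834, 158.3462.
Field: lon ⌊145.7834/20⌋ = 7 → H; lat ⌊158.3462/10⌋ = 15 → P.
Square: lon ⌊5.7834/2⌋ = 2; lat ⌊8.3462/1⌋ = 8.
Subsquare: lon ⌊1.7834/0.0833333⌋ = 21 → v; lat ⌊0.3462/0.0416667⌋ = 8 → i.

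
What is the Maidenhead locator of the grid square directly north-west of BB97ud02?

Longitude extended square 0; −1 → -1, wraps to 9, carry into subsquare.
Longitude subsquare u = 20; −1 → 19 = t.
Latitude extended square 2; +1 → 3.

BB97td93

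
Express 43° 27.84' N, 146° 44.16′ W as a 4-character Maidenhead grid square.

Offset from 180°W / 90°S: lon 33.26°, lat 133.46°.
Field (20°×10°, letters A–R): lon ⌊33.26/20⌋ = 1 → B; lat ⌊133.46/10⌋ = 13 → N.
Square (2°×1°, digits 0–9): lon ⌊13.26/2⌋ = 6; lat ⌊3.46/1⌋ = 3.

BN63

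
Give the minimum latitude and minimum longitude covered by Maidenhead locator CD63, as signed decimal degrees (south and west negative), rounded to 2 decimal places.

-57.00, -128.00

Field C=2, D=3: +2·20° lon, +3·10° lat → SW at lon -140°, lat -60°.
Square 6, 3: +6·2° lon, +3·1° lat → SW at lon -128°, lat -57°.
latitude -57.00, longitude -128.00.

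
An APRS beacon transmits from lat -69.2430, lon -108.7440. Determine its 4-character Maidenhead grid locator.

DC50

Add 180° to longitude and 90° to latitude: 71.26, 20.76.
Field: 71.26/20 → 3 → D, 20.76/10 → 2 → C; chars DC.
Square: 11.26/2 → 5, 0.76/1 → 0; chars 50.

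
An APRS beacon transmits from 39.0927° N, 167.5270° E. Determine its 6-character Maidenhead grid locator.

RM39sc

Offset from 180°W / 90°S: lon 347.5270°, lat 129.0927°.
Field (20°×10°, letters A–R): lon ⌊347.5270/20⌋ = 17 → R; lat ⌊129.0927/10⌋ = 12 → M.
Square (2°×1°, digits 0–9): lon ⌊7.5270/2⌋ = 3; lat ⌊9.0927/1⌋ = 9.
Subsquare (5′×2.5′, letters a–x): lon ⌊1.5270/0.0833333⌋ = 18 → s; lat ⌊0.0927/0.0416667⌋ = 2 → c.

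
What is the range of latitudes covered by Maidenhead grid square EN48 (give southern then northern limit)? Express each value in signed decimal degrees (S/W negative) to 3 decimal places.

48.000, 49.000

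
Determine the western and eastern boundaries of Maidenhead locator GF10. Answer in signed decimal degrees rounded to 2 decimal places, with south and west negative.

-58.00, -56.00

Field G=6, F=5: +6·20° lon, +5·10° lat → SW at lon -60°, lat -40°.
Square 1, 0: +1·2° lon, +0·1° lat → SW at lon -58°, lat -40°.
Cell spans 2° lon × 1° lat.
west -58.00, east -56.00.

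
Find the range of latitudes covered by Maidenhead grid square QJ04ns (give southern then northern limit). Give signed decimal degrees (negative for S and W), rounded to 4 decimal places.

Field Q=16, J=9: +16·20° lon, +9·10° lat → SW at lon 140°, lat 0°.
Square 0, 4: +0·2° lon, +4·1° lat → SW at lon 140°, lat 4°.
Subsquare n=13, s=18: +13·0.0833333° lon, +18·0.0416667° lat → SW at lon 141.083°, lat 4.75°.
Cell spans 0.0833333° lon × 0.0416667° lat.
south 4.7500, north 4.7917.

4.7500, 4.7917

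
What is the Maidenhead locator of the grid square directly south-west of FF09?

EF98

Longitude square 0; −1 → -1, wraps to 9, carry into field.
Longitude field F = 5; −1 → 4 = E.
Latitude square 9; −1 → 8.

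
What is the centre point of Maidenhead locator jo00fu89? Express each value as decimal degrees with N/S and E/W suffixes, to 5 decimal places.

50.87292° N, 0.48750° E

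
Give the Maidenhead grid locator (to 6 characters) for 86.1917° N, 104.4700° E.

OR26fe

Offset from 180°W / 90°S: lon 284.4700°, lat 176.1917°.
Field: lon ⌊284.4700/20⌋ = 14 → O; lat ⌊176.1917/10⌋ = 17 → R.
Square: lon ⌊4.4700/2⌋ = 2; lat ⌊6.1917/1⌋ = 6.
Subsquare: lon ⌊0.4700/0.0833333⌋ = 5 → f; lat ⌊0.1917/0.0416667⌋ = 4 → e.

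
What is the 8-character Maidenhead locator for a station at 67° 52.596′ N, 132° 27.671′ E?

PP67fv50

Add 180° to longitude and 90° to latitude: 312.46118, 157.87660.
Field: lon ⌊312.46118/20⌋ = 15 → P; lat ⌊157.87660/10⌋ = 15 → P.
Square: lon ⌊12.46118/2⌋ = 6; lat ⌊7.87660/1⌋ = 7.
Subsquare: lon ⌊0.46118/0.0833333⌋ = 5 → f; lat ⌊0.87660/0.0416667⌋ = 21 → v.
Extended square: lon ⌊0.04452/0.00833333⌋ = 5; lat ⌊0.00160/0.00416667⌋ = 0.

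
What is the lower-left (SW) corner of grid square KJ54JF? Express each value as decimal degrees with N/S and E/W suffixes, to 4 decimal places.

Field K=10, J=9: +10·20° lon, +9·10° lat → SW at lon 20°, lat 0°.
Square 5, 4: +5·2° lon, +4·1° lat → SW at lon 30°, lat 4°.
Subsquare j=9, f=5: +9·0.0833333° lon, +5·0.0416667° lat → SW at lon 30.75°, lat 4.20833°.
latitude 4.2083° N, longitude 30.7500° E.

4.2083° N, 30.7500° E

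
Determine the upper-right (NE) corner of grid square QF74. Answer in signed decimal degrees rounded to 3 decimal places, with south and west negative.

Field Q=16, F=5: +16·20° lon, +5·10° lat → SW at lon 140°, lat -40°.
Square 7, 4: +7·2° lon, +4·1° lat → SW at lon 154°, lat -36°.
Cell spans 2° lon × 1° lat. NE corner is SW corner plus one full cell.
latitude -35.000, longitude 156.000.

-35.000, 156.000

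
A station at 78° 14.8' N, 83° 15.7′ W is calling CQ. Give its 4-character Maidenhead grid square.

EQ88

Offset from 180°W / 90°S: lon 96.74°, lat 168.25°.
Field: lon ⌊96.74/20⌋ = 4 → E; lat ⌊168.25/10⌋ = 16 → Q.
Square: lon ⌊16.74/2⌋ = 8; lat ⌊8.25/1⌋ = 8.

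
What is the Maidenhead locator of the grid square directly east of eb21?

EB31

Longitude square 2; +1 → 3.
The latitude characters are unchanged.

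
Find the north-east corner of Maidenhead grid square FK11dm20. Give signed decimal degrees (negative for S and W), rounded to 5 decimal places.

11.50417, -77.72500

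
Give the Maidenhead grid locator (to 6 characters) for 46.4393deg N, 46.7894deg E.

LN36jk

Offset from 180°W / 90°S: lon 226.7894°, lat 136.4393°.
Field: lon ⌊226.7894/20⌋ = 11 → L; lat ⌊136.4393/10⌋ = 13 → N.
Square: lon ⌊6.7894/2⌋ = 3; lat ⌊6.4393/1⌋ = 6.
Subsquare: lon ⌊0.7894/0.0833333⌋ = 9 → j; lat ⌊0.4393/0.0416667⌋ = 10 → k.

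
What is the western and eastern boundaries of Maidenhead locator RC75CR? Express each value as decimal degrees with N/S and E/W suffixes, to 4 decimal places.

Field R=17, C=2: +17·20° lon, +2·10° lat → SW at lon 160°, lat -70°.
Square 7, 5: +7·2° lon, +5·1° lat → SW at lon 174°, lat -65°.
Subsquare c=2, r=17: +2·0.0833333° lon, +17·0.0416667° lat → SW at lon 174.167°, lat -64.2917°.
Cell spans 0.0833333° lon × 0.0416667° lat.
west 174.1667° E, east 174.2500° E.

174.1667° E, 174.2500° E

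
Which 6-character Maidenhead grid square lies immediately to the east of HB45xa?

HB55aa

Longitude subsquare x = 23; +1 → 24, wraps to 0 = a, carry into square.
Longitude square 4; +1 → 5.
The latitude characters are unchanged.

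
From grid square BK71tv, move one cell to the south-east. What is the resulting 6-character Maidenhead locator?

BK71uu

Longitude subsquare t = 19; +1 → 20 = u.
Latitude subsquare v = 21; −1 → 20 = u.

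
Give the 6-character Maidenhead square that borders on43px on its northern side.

ON44pa

Latitude subsquare x = 23; +1 → 24, wraps to 0 = a, carry into square.
Latitude square 3; +1 → 4.
The longitude characters are unchanged.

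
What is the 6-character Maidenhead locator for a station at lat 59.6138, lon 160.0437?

RO09ao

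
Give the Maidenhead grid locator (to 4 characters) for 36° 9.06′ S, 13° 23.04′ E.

JF63

Add 180° to longitude and 90° to latitude: 193.38, 53.85.
Field: 193.38/20 → 9 → J, 53.85/10 → 5 → F; chars JF.
Square: 13.38/2 → 6, 3.85/1 → 3; chars 63.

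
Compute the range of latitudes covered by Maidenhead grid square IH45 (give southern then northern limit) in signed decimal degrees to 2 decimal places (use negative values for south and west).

-15.00, -14.00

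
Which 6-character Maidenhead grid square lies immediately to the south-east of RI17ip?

Longitude subsquare i = 8; +1 → 9 = j.
Latitude subsquare p = 15; −1 → 14 = o.

RI17jo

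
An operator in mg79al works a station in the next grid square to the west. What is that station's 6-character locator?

MG69xl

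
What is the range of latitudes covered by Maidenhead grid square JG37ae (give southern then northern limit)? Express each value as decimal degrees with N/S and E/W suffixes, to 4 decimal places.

22.8333° S, 22.7917° S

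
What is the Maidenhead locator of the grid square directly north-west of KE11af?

KE01xg

Longitude subsquare a = 0; −1 → -1, wraps to 23 = x, carry into square.
Longitude square 1; −1 → 0.
Latitude subsquare f = 5; +1 → 6 = g.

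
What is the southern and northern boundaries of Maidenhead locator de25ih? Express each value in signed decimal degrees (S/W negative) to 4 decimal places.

-44.7083, -44.6667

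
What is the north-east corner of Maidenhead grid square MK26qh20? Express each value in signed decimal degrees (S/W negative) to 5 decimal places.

Field M=12, K=10: +12·20° lon, +10·10° lat → SW at lon 60°, lat 10°.
Square 2, 6: +2·2° lon, +6·1° lat → SW at lon 64°, lat 16°.
Subsquare q=16, h=7: +16·0.0833333° lon, +7·0.0416667° lat → SW at lon 65.3333°, lat 16.2917°.
Extended square 2, 0: +2·0.00833333° lon, +0·0.00416667° lat → SW at lon 65.35°, lat 16.2917°.
Cell spans 0.00833333° lon × 0.00416667° lat. NE corner is SW corner plus one full cell.
latitude 16.29583, longitude 65.35833.

16.29583, 65.35833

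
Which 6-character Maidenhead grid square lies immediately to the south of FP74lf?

FP74le

Latitude subsquare f = 5; −1 → 4 = e.
The longitude characters are unchanged.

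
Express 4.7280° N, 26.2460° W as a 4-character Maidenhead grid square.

HJ64

Shift to the Maidenhead origin (180°W, 90°S): lon 153.75, lat 94.73.
Field (20°×10°, letters A–R): 153.75/20 → 7 → H, 94.73/10 → 9 → J; chars HJ.
Square (2°×1°, digits 0–9): 13.75/2 → 6, 4.73/1 → 4; chars 64.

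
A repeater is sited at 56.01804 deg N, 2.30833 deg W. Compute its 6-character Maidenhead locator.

IO86ua

Shift to the Maidenhead origin (180°W, 90°S): lon 177.6917, lat 146.0180.
Field: 177.6917/20 → 8 → I, 146.0180/10 → 14 → O; chars IO.
Square: 17.6917/2 → 8, 6.0180/1 → 6; chars 86.
Subsquare: 1.6917/0.0833333 → 20 → u, 0.0180/0.0416667 → 0 → a; chars ua.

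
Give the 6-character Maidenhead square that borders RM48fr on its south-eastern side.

RM48gq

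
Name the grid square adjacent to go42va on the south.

Latitude subsquare a = 0; −1 → -1, wraps to 23 = x, carry into square.
Latitude square 2; −1 → 1.
The longitude characters are unchanged.

GO41vx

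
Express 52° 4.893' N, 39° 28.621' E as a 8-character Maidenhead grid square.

KO92rb79

Add 180° to longitude and 90° to latitude: 219.47702, 142.08155.
Field: 219.47702/20 → 10 → K, 142.08155/10 → 14 → O; chars KO.
Square: 19.47702/2 → 9, 2.08155/1 → 2; chars 92.
Subsquare: 1.47702/0.0833333 → 17 → r, 0.08155/0.0416667 → 1 → b; chars rb.
Extended square: 0.06035/0.00833333 → 7, 0.03988/0.00416667 → 9; chars 79.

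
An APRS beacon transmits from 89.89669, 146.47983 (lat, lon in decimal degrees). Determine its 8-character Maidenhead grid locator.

QR39fv75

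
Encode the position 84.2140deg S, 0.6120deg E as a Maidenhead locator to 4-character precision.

JA05

Offset from 180°W / 90°S: lon 180.61°, lat 5.79°.
Field: lon ⌊180.61/20⌋ = 9 → J; lat ⌊5.79/10⌋ = 0 → A.
Square: lon ⌊0.61/2⌋ = 0; lat ⌊5.79/1⌋ = 5.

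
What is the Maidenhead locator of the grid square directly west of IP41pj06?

Longitude extended square 0; −1 → -1, wraps to 9, carry into subsquare.
Longitude subsquare p = 15; −1 → 14 = o.
The latitude characters are unchanged.

IP41oj96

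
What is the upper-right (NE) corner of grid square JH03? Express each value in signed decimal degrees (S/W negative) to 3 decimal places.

Field J=9, H=7: +9·20° lon, +7·10° lat → SW at lon 0°, lat -20°.
Square 0, 3: +0·2° lon, +3·1° lat → SW at lon 0°, lat -17°.
Cell spans 2° lon × 1° lat. NE corner is SW corner plus one full cell.
latitude -16.000, longitude 2.000.

-16.000, 2.000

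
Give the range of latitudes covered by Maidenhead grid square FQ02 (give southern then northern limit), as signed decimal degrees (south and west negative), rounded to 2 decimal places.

72.00, 73.00

Field F=5, Q=16: +5·20° lon, +16·10° lat → SW at lon -80°, lat 70°.
Square 0, 2: +0·2° lon, +2·1° lat → SW at lon -80°, lat 72°.
Cell spans 2° lon × 1° lat.
south 72.00, north 73.00.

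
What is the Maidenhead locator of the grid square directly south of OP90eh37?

OP90eh36

Latitude extended square 7; −1 → 6.
The longitude characters are unchanged.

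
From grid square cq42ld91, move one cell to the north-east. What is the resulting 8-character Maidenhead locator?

Longitude extended square 9; +1 → 10, wraps to 0, carry into subsquare.
Longitude subsquare l = 11; +1 → 12 = m.
Latitude extended square 1; +1 → 2.

CQ42md02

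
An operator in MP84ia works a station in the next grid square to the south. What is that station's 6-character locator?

Latitude subsquare a = 0; −1 → -1, wraps to 23 = x, carry into square.
Latitude square 4; −1 → 3.
The longitude characters are unchanged.

MP83ix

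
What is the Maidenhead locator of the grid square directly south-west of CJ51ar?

CJ41xq

Longitude subsquare a = 0; −1 → -1, wraps to 23 = x, carry into square.
Longitude square 5; −1 → 4.
Latitude subsquare r = 17; −1 → 16 = q.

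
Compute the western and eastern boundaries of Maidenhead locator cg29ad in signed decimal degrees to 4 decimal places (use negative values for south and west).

Field C=2, G=6: +2·20° lon, +6·10° lat → SW at lon -140°, lat -30°.
Square 2, 9: +2·2° lon, +9·1° lat → SW at lon -136°, lat -21°.
Subsquare a=0, d=3: +0·0.0833333° lon, +3·0.0416667° lat → SW at lon -136°, lat -20.875°.
Cell spans 0.0833333° lon × 0.0416667° lat.
west -136.0000, east -135.9167.

-136.0000, -135.9167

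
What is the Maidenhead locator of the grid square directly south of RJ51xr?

RJ51xq

Latitude subsquare r = 17; −1 → 16 = q.
The longitude characters are unchanged.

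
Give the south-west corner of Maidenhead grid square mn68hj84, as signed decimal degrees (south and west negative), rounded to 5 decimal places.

48.39167, 72.65000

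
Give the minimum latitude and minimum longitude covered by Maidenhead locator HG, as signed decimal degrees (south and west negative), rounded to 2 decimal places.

-30.00, -40.00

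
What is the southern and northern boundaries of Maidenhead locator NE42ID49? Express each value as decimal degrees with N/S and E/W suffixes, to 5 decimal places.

Field N=13, E=4: +13·20° lon, +4·10° lat → SW at lon 80°, lat -50°.
Square 4, 2: +4·2° lon, +2·1° lat → SW at lon 88°, lat -48°.
Subsquare i=8, d=3: +8·0.0833333° lon, +3·0.0416667° lat → SW at lon 88.6667°, lat -47.875°.
Extended square 4, 9: +4·0.00833333° lon, +9·0.00416667° lat → SW at lon 88.7°, lat -47.8375°.
Cell spans 0.00833333° lon × 0.00416667° lat.
south 47.83750° S, north 47.83333° S.

47.83750° S, 47.83333° S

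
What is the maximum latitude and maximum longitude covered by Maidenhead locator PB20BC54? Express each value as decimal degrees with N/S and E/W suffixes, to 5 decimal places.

Field P=15, B=1: +15·20° lon, +1·10° lat → SW at lon 120°, lat -80°.
Square 2, 0: +2·2° lon, +0·1° lat → SW at lon 124°, lat -80°.
Subsquare b=1, c=2: +1·0.0833333° lon, +2·0.0416667° lat → SW at lon 124.083°, lat -79.9167°.
Extended square 5, 4: +5·0.00833333° lon, +4·0.00416667° lat → SW at lon 124.125°, lat -79.9°.
Cell spans 0.00833333° lon × 0.00416667° lat. NE corner is SW corner plus one full cell.
latitude 79.89583° S, longitude 124.13333° E.

79.89583° S, 124.13333° E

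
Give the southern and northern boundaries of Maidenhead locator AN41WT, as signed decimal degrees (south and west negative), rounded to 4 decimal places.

Field A=0, N=13: +0·20° lon, +13·10° lat → SW at lon -180°, lat 40°.
Square 4, 1: +4·2° lon, +1·1° lat → SW at lon -172°, lat 41°.
Subsquare w=22, t=19: +22·0.0833333° lon, +19·0.0416667° lat → SW at lon -170.167°, lat 41.7917°.
Cell spans 0.0833333° lon × 0.0416667° lat.
south 41.7917, north 41.8333.

41.7917, 41.8333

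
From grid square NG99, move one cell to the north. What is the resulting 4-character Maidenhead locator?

NH90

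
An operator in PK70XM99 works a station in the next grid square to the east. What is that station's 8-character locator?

PK80am09

Longitude extended square 9; +1 → 10, wraps to 0, carry into subsquare.
Longitude subsquare x = 23; +1 → 24, wraps to 0 = a, carry into square.
Longitude square 7; +1 → 8.
The latitude characters are unchanged.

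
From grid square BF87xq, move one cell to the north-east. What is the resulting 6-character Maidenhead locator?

Longitude subsquare x = 23; +1 → 24, wraps to 0 = a, carry into square.
Longitude square 8; +1 → 9.
Latitude subsquare q = 16; +1 → 17 = r.

BF97ar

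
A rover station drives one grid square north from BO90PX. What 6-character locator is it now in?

BO91pa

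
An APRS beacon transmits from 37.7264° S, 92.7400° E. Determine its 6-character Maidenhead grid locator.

NF62ig

Add 180° to longitude and 90° to latitude: 272.7400, 52.2736.
Field: 272.7400/20 → 13 → N, 52.2736/10 → 5 → F; chars NF.
Square: 12.7400/2 → 6, 2.2736/1 → 2; chars 62.
Subsquare: 0.7400/0.0833333 → 8 → i, 0.2736/0.0416667 → 6 → g; chars ig.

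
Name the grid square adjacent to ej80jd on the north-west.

Longitude subsquare j = 9; −1 → 8 = i.
Latitude subsquare d = 3; +1 → 4 = e.

EJ80ie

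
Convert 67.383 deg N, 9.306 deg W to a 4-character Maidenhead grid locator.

Offset from 180°W / 90°S: lon 170.69°, lat 157.38°.
Field: 170.69/20 → 8 → I, 157.38/10 → 15 → P; chars IP.
Square: 10.69/2 → 5, 7.38/1 → 7; chars 57.

IP57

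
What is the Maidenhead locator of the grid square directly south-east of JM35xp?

JM45ao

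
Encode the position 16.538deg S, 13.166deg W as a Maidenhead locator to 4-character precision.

IH33

Shift to the Maidenhead origin (180°W, 90°S): lon 166.83, lat 73.46.
Field (20°×10°, letters A–R): 166.83/20 → 8 → I, 73.46/10 → 7 → H; chars IH.
Square (2°×1°, digits 0–9): 6.83/2 → 3, 3.46/1 → 3; chars 33.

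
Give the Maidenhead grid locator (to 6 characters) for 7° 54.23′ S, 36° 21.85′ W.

Add 180° to longitude and 90° to latitude: 143.6358, 82.0962.
Field: lon ⌊143.6358/20⌋ = 7 → H; lat ⌊82.0962/10⌋ = 8 → I.
Square: lon ⌊3.6358/2⌋ = 1; lat ⌊2.0962/1⌋ = 2.
Subsquare: lon ⌊1.6358/0.0833333⌋ = 19 → t; lat ⌊0.0962/0.0416667⌋ = 2 → c.

HI12tc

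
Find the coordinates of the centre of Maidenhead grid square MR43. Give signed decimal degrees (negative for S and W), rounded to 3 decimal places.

83.500, 69.000

Field M=12, R=17: +12·20° lon, +17·10° lat → SW at lon 60°, lat 80°.
Square 4, 3: +4·2° lon, +3·1° lat → SW at lon 68°, lat 83°.
Cell spans 2° lon × 1° lat. Centre is SW corner plus half of each.
latitude 83.500, longitude 69.000.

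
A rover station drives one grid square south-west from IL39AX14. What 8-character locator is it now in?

IL39ax03

Longitude extended square 1; −1 → 0.
Latitude extended square 4; −1 → 3.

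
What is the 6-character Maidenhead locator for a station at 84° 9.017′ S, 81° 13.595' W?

EA95ju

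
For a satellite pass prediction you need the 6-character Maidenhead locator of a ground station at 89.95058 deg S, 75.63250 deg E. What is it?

MA70tb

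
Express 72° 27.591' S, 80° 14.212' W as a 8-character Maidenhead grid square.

Add 180° to longitude and 90° to latitude: 99.76313, 17.54015.
Field (20°×10°, letters A–R): lon ⌊99.76313/20⌋ = 4 → E; lat ⌊17.54015/10⌋ = 1 → B.
Square (2°×1°, digits 0–9): lon ⌊19.76313/2⌋ = 9; lat ⌊7.54015/1⌋ = 7.
Subsquare (5′×2.5′, letters a–x): lon ⌊1.76313/0.0833333⌋ = 21 → v; lat ⌊0.54015/0.0416667⌋ = 12 → m.
Extended square (30″×15″, digits 0–9): lon ⌊0.01313/0.00833333⌋ = 1; lat ⌊0.04015/0.00416667⌋ = 9.

EB97vm19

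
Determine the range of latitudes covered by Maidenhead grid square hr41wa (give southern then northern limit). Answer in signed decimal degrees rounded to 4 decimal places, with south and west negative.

Field H=7, R=17: +7·20° lon, +17·10° lat → SW at lon -40°, lat 80°.
Square 4, 1: +4·2° lon, +1·1° lat → SW at lon -32°, lat 81°.
Subsquare w=22, a=0: +22·0.0833333° lon, +0·0.0416667° lat → SW at lon -30.1667°, lat 81°.
Cell spans 0.0833333° lon × 0.0416667° lat.
south 81.0000, north 81.0417.

81.0000, 81.0417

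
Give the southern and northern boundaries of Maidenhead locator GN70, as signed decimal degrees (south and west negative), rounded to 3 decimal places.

40.000, 41.000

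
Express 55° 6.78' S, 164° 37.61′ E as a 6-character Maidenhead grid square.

RD24hv

Offset from 180°W / 90°S: lon 344.6268°, lat 34.8870°.
Field (20°×10°, letters A–R): lon ⌊344.6268/20⌋ = 17 → R; lat ⌊34.8870/10⌋ = 3 → D.
Square (2°×1°, digits 0–9): lon ⌊4.6268/2⌋ = 2; lat ⌊4.8870/1⌋ = 4.
Subsquare (5′×2.5′, letters a–x): lon ⌊0.6268/0.0833333⌋ = 7 → h; lat ⌊0.8870/0.0416667⌋ = 21 → v.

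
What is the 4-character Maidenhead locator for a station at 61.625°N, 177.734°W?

Shift to the Maidenhead origin (180°W, 90°S): lon 2.27, lat 151.62.
Field (20°×10°, letters A–R): lon ⌊2.27/20⌋ = 0 → A; lat ⌊151.62/10⌋ = 15 → P.
Square (2°×1°, digits 0–9): lon ⌊2.27/2⌋ = 1; lat ⌊1.62/1⌋ = 1.

AP11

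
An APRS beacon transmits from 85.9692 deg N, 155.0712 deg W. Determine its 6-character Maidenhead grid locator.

Shift to the Maidenhead origin (180°W, 90°S): lon 24.9288, lat 175.9692.
Field (20°×10°, letters A–R): lon ⌊24.9288/20⌋ = 1 → B; lat ⌊175.9692/10⌋ = 17 → R.
Square (2°×1°, digits 0–9): lon ⌊4.9288/2⌋ = 2; lat ⌊5.9692/1⌋ = 5.
Subsquare (5′×2.5′, letters a–x): lon ⌊0.9288/0.0833333⌋ = 11 → l; lat ⌊0.9692/0.0416667⌋ = 23 → x.

BR25lx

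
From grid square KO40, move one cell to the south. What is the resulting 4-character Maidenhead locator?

KN49

Latitude square 0; −1 → -1, wraps to 9, carry into field.
Latitude field O = 14; −1 → 13 = N.
The longitude characters are unchanged.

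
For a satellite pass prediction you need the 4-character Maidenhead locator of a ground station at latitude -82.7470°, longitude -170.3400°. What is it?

Add 180° to longitude and 90° to latitude: 9.66, 7.25.
Field (20°×10°, letters A–R): lon ⌊9.66/20⌋ = 0 → A; lat ⌊7.25/10⌋ = 0 → A.
Square (2°×1°, digits 0–9): lon ⌊9.66/2⌋ = 4; lat ⌊7.25/1⌋ = 7.

AA47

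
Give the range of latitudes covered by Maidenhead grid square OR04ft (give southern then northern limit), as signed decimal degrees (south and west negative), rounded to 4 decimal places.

Field O=14, R=17: +14·20° lon, +17·10° lat → SW at lon 100°, lat 80°.
Square 0, 4: +0·2° lon, +4·1° lat → SW at lon 100°, lat 84°.
Subsquare f=5, t=19: +5·0.0833333° lon, +19·0.0416667° lat → SW at lon 100.417°, lat 84.7917°.
Cell spans 0.0833333° lon × 0.0416667° lat.
south 84.7917, north 84.8333.

84.7917, 84.8333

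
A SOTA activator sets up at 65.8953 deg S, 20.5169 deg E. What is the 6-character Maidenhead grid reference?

KC04gc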